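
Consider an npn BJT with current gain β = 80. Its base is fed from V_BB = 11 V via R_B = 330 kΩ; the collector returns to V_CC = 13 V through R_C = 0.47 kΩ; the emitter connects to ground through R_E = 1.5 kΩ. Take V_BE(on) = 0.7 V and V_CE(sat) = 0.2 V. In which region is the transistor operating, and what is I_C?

active; I_C ≈ 1.8 mA

Assume active. Base-emitter loop: I_B = (V_BB − V_BE)/(R_B + (β+1)R_E) = (11 − 0.7)/(330 + 81×1.5) = 0.0228 mA.
I_C = β·I_B = 80×0.0228 = 1.83 mA.
V_CE = V_CC − I_C·R_C − I_E·R_E = 13 − 1.83×0.47 − 1.85×1.5 = 9.37 V > V_CE(sat), so the active-region assumption holds.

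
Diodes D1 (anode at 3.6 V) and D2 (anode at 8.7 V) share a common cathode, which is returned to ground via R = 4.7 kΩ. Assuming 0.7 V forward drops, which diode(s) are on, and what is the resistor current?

Assume both conduct. Then node N would need to be at both 3.6−0.7 = 2.9 V and 8.7−0.7 = 8 V, which is impossible.
Assume only D2 conducts: V_N = 8.7 − 0.7 = 8 V, so I_R = 8/4.7 = 1.7 mA.
Check D1: its anode-to-cathode voltage is 3.6 − 8 = -4.4 V < 0.7 V, so it is off. The assumption is consistent.

Only D2 conducts; I_R ≈ 1.7 mA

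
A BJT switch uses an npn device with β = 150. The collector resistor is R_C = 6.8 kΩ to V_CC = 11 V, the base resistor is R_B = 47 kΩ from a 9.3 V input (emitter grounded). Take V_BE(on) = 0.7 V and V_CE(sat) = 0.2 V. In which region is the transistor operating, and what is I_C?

Assume active: I_B = (9.3 − 0.7)/47 = 0.183 mA, giving I_C = β·I_B = 27.4 mA.
But then V_CE = 11 − 27.4×6.8 = -176 V < V_CE(sat) = 0.2 V — impossible in the active region.
So the transistor is saturated. With V_CE = 0.2 V, I_C = (V_CC − 0.2)/R_C = 10.8/6.8 = 1.59 mA.
Check: β·I_B = 27.4 mA > I_C = 1.59 mA, confirming saturation.

saturation; I_C ≈ 1.6 mA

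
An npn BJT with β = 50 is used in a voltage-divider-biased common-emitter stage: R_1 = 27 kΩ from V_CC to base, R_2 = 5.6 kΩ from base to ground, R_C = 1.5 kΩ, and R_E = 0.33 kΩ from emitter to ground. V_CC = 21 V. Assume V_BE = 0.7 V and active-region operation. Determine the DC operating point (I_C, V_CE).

I_C ≈ 6.8 mA, V_CE ≈ 8.6 V

Thevenize the base divider: V_Th = V_CC·R_2/(R_1+R_2) = 21×5.6/32.6 = 3.61 V, R_Th = R_1‖R_2 = 4.64 kΩ.
Base-emitter loop: V_Th = I_B·R_Th + V_BE + (β+1)I_B·R_E, so I_B = (3.61 − 0.7) / (4.64 + 51×0.33) = 0.135 mA.
I_C = β·I_B = 50×0.135 = 6.77 mA, and I_E = (β+1)I_B = 6.91 mA.
V_CE = V_CC − I_C·R_C − I_E·R_E = 21 − 6.77×1.5 − 6.91×0.33 = 8.56 V.
V_CE = 8.56 V > 0.2 V confirms active-region operation.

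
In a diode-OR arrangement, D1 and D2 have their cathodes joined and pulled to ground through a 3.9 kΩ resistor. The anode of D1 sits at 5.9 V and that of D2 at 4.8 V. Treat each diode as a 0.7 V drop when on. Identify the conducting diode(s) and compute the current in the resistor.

Assume both conduct. Then node N would need to be at both 5.9−0.7 = 5.2 V and 4.8−0.7 = 4.1 V, which is impossible.
Assume only D1 conducts: V_N = 5.9 − 0.7 = 5.2 V, so I_R = 5.2/3.9 = 1.33 mA.
Check D2: its anode-to-cathode voltage is 4.8 − 5.2 = -0.4 V < 0.7 V, so it is off. The assumption is consistent.

Only D1 conducts; I_R ≈ 1.3 mA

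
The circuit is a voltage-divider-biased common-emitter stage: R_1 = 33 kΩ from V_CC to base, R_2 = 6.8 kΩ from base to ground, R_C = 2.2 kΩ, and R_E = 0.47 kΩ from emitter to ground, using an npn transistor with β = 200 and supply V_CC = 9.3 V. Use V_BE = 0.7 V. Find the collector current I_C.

Thevenize the base divider: V_Th = V_CC·R_2/(R_1+R_2) = 9.3×6.8/39.8 = 1.59 V, R_Th = R_1‖R_2 = 5.64 kΩ.
Base-emitter loop: V_Th = I_B·R_Th + V_BE + (β+1)I_B·R_E, so I_B = (1.59 − 0.7) / (5.64 + 201×0.47) = 0.00888 mA.
I_C = β·I_B = 200×0.00888 = 1.78 mA, and I_E = (β+1)I_B = 1.78 mA.
V_CE = V_CC − I_C·R_C − I_E·R_E = 9.3 − 1.78×2.2 − 1.78×0.47 = 4.55 V.
V_CE = 4.55 V > 0.2 V confirms active-region operation.

I_C ≈ 1.8 mA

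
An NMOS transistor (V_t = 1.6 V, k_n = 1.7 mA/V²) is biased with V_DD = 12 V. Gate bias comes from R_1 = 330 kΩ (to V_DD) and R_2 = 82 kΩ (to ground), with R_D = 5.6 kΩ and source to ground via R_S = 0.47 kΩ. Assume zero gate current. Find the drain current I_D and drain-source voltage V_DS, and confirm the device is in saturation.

I_D ≈ 0.34 mA, V_DS ≈ 10 V

V_G = V_DD·R_2/(R_1+R_2) = 12×82/412 = 2.39 V.
Assume saturation: I_D = (k_n/2)(V_GS − V_t)² with V_GS = V_G − I_D·R_S = 2.39 − 0.47·I_D.
Substituting gives 0.188·I_D² − 1.63·I_D + 0.528 = 0, with roots I_D = 0.337 or 8.34 mA.
The root I_D = 8.34 mA gives V_GS = -1.53 V ≤ V_t, so take I_D = 0.337 mA.
Then V_GS = 2.23 V and V_DS = V_DD − I_D(R_D+R_S) = 12 − 0.337×6.07 = 9.95 V.
Saturation requires V_DS ≥ V_GS − V_t = 0.63 V; 9.95 ≥ 0.63 ✓.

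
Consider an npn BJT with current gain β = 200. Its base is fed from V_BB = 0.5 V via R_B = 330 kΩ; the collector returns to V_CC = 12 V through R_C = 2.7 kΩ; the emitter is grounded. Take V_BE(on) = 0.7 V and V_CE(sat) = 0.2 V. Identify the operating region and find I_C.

cutoff; I_C ≈ 0

V_BB = 0.5 V ≤ V_BE(on) = 0.7 V, so the base-emitter junction is not forward biased.
The transistor is in cutoff: I_B = I_C = 0.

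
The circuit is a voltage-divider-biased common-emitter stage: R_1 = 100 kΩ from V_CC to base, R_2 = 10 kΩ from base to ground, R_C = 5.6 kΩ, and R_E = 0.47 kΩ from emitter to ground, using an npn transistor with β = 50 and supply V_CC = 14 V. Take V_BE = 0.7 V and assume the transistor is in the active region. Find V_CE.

Thevenize the base divider: V_Th = V_CC·R_2/(R_1+R_2) = 14×10/110 = 1.27 V, R_Th = R_1‖R_2 = 9.09 kΩ.
Base-emitter loop: V_Th = I_B·R_Th + V_BE + (β+1)I_B·R_E, so I_B = (1.27 − 0.7) / (9.09 + 51×0.47) = 0.0173 mA.
I_C = β·I_B = 50×0.0173 = 0.866 mA, and I_E = (β+1)I_B = 0.883 mA.
V_CE = V_CC − I_C·R_C − I_E·R_E = 14 − 0.866×5.6 − 0.883×0.47 = 8.73 V.
V_CE = 8.73 V > 0.2 V confirms active-region operation.

V_CE ≈ 8.7 V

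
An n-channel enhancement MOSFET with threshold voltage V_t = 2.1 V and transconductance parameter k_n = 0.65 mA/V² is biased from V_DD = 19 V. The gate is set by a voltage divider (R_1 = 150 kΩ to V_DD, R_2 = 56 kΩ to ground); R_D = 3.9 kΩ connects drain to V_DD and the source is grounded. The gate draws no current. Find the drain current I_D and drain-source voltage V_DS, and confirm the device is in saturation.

I_D ≈ 3.1 mA, V_DS ≈ 7.1 V

V_G = V_DD·R_2/(R_1+R_2) = 19×56/206 = 5.17 V. With the source grounded, V_GS = V_G = 5.17 V.
Assume saturation: I_D = (k_n/2)(V_GS − V_t)² = (0.65/2)×(5.17 − 2.1)² = 0.325×3.07² = 3.05 mA.
V_DS = V_DD − I_D·R_D = 19 − 3.05×3.9 = 7.09 V.
Saturation requires V_DS ≥ V_GS − V_t = 3.07 V; 7.09 ≥ 3.07 ✓.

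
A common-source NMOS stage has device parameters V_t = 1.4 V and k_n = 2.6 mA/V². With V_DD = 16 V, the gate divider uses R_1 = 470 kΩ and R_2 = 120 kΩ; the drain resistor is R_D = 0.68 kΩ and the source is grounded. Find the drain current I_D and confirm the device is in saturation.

V_G = V_DD·R_2/(R_1+R_2) = 16×120/590 = 3.25 V. With the source grounded, V_GS = V_G = 3.25 V.
Assume saturation: I_D = (k_n/2)(V_GS − V_t)² = (2.6/2)×(3.25 − 1.4)² = 1.3×1.85² = 4.47 mA.
V_DS = V_DD − I_D·R_D = 16 − 4.47×0.68 = 13 V.
Saturation requires V_DS ≥ V_GS − V_t = 1.85 V; 13 ≥ 1.85 ✓.

I_D ≈ 4.5 mA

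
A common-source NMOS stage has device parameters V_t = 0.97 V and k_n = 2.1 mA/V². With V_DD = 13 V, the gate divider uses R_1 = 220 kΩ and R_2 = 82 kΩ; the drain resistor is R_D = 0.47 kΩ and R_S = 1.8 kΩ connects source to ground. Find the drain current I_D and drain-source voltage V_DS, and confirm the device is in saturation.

V_G = V_DD·R_2/(R_1+R_2) = 13×82/302 = 3.53 V.
Assume saturation: I_D = (k_n/2)(V_GS − V_t)² with V_GS = V_G − I_D·R_S = 3.53 − 1.8·I_D.
Substituting gives 3.4·I_D² − 10.7·I_D + 6.88 = 0, with roots I_D = 0.906 or 2.23 mA.
The root I_D = 2.23 mA gives V_GS = -0.488 V ≤ V_t, so take I_D = 0.906 mA.
Then V_GS = 1.9 V and V_DS = V_DD − I_D(R_D+R_S) = 13 − 0.906×2.27 = 10.9 V.
Saturation requires V_DS ≥ V_GS − V_t = 0.929 V; 10.9 ≥ 0.929 ✓.

I_D ≈ 0.91 mA, V_DS ≈ 11 V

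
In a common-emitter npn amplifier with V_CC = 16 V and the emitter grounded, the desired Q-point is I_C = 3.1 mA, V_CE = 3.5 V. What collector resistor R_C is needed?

R_C ≈ 4 kΩ

Collector loop: V_CC = I_C·R_C + V_CE.
R_C = (V_CC − V_CE)/I_C = (16 − 3.5)/3.1 = 4.03 kΩ.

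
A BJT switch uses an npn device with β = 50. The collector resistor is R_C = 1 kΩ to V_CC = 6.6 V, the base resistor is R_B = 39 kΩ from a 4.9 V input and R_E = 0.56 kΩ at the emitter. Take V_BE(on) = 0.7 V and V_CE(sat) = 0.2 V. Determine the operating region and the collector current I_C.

Assume active. Base-emitter loop: I_B = (V_BB − V_BE)/(R_B + (β+1)R_E) = (4.9 − 0.7)/(39 + 51×0.56) = 0.0622 mA.
I_C = β·I_B = 50×0.0622 = 3.11 mA.
V_CE = V_CC − I_C·R_C − I_E·R_E = 6.6 − 3.11×1 − 3.17×0.56 = 1.72 V > V_CE(sat), so the active-region assumption holds.

active; I_C ≈ 3.1 mA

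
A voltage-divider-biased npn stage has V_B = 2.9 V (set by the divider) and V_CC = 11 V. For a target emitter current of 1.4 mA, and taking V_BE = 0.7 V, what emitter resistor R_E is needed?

R_E ≈ 1.6 kΩ

V_E = V_B − V_BE = 2.9 − 0.7 = 2.2 V.
R_E = V_E / I_E = 2.2 / 1.4 = 1.57 kΩ.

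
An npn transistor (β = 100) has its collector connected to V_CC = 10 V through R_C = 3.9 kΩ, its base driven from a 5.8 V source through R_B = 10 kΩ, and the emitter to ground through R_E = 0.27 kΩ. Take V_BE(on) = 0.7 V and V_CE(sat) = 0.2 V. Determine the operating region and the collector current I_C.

saturation; I_C ≈ 2.3 mA

Assume active: I_B = (5.8 − 0.7)/(10 + 101×0.27) = 0.137 mA, I_C = β·I_B = 13.7 mA.
Then V_CE = 10 − 13.7×3.9 − 13.8×0.27 = -47.1 V < 0.2 V — the active assumption fails.
Re-solve with V_CE = 0.2 V. KCL at the emitter: V_E/R_E = (V_BB−0.7−V_E)/R_B + (V_CC−0.2−V_E)/R_C, giving V_E = 0.745 V.
I_C = (V_CC − 0.2 − V_E)/R_C = (9.8 − 0.745)/3.9 = 2.32 mA.
Check: I_B = (5.1 − 0.745)/10 = 0.436 mA, and β·I_B = 43.6 mA > I_C, confirming saturation.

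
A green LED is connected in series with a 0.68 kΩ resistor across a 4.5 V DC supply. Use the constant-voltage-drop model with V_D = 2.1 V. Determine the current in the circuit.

I ≈ 3.5 mA

KVL around the loop: 4.5 = V_D + I·R = 2.1 + I × 0.68 kΩ.
So I = (4.5 − 2.1) / 0.68 kΩ = 2.4 / 0.68 = 3.53 mA.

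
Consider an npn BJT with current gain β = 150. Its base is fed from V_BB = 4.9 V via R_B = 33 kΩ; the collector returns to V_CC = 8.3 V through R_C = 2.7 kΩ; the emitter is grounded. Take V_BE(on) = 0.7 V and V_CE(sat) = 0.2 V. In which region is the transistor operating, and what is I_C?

Assume active: I_B = (4.9 − 0.7)/33 = 0.127 mA, giving I_C = β·I_B = 19.1 mA.
But then V_CE = 8.3 − 19.1×2.7 = -43.2 V < V_CE(sat) = 0.2 V — impossible in the active region.
So the transistor is saturated. With V_CE = 0.2 V, I_C = (V_CC − 0.2)/R_C = 8.1/2.7 = 3 mA.
Check: β·I_B = 19.1 mA > I_C = 3 mA, confirming saturation.

saturation; I_C ≈ 3 mA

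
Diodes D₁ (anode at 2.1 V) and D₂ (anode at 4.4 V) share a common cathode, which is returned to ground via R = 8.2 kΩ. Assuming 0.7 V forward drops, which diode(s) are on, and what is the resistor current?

Assume both conduct. Then node N would need to be at both 2.1−0.7 = 1.4 V and 4.4−0.7 = 3.7 V, which is impossible.
Assume only D₂ conducts: V_N = 4.4 − 0.7 = 3.7 V, so I_R = 3.7/8.2 = 0.451 mA.
Check D₁: its anode-to-cathode voltage is 2.1 − 3.7 = -1.6 V < 0.7 V, so it is off. The assumption is consistent.

Only D₂ conducts; I_R ≈ 0.45 mA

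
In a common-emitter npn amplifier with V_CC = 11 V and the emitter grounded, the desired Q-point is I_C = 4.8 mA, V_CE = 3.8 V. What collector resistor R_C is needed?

R_C ≈ 1.5 kΩ

Collector loop: V_CC = I_C·R_C + V_CE.
R_C = (V_CC − V_CE)/I_C = (11 − 3.8)/4.8 = 1.5 kΩ.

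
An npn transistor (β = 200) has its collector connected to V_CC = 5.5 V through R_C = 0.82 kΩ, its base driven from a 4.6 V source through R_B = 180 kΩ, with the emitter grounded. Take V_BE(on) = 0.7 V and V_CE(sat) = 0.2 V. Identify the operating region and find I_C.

Assume active. Base-emitter loop: I_B = (V_BB − V_BE)/R_B = (4.6 − 0.7)/180 = 0.0217 mA.
I_C = β·I_B = 200×0.0217 = 4.33 mA.
V_CE = V_CC − I_C·R_C = 5.5 − 4.33×0.82 = 1.95 V > V_CE(sat), so the active-region assumption holds.

active; I_C ≈ 4.3 mA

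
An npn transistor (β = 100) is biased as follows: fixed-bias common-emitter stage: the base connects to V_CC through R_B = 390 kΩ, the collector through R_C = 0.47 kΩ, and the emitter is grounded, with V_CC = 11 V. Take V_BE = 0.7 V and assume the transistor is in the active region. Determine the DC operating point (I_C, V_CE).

Base loop: V_CC = I_B·R_B + V_BE, so I_B = (11 − 0.7)/390 kΩ = 0.0264 mA.
In the active region I_C = β·I_B = 100 × 0.0264 = 2.64 mA.
Collector loop: V_CE = V_CC − I_C·R_C = 11 − 2.64×0.47 = 9.76 V.
Since V_CE = 9.76 V > V_CE(sat) ≈ 0.2 V, the transistor is in the active region as assumed.

I_C ≈ 2.6 mA, V_CE ≈ 9.8 V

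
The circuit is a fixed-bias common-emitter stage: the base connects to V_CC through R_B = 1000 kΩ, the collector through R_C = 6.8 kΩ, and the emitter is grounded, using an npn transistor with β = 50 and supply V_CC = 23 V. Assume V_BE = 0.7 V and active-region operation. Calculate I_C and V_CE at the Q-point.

I_C ≈ 1.1 mA, V_CE ≈ 15 V

Base loop: V_CC = I_B·R_B + V_BE, so I_B = (23 − 0.7)/1000 kΩ = 0.0223 mA.
In the active region I_C = β·I_B = 50 × 0.0223 = 1.11 mA.
Collector loop: V_CE = V_CC − I_C·R_C = 23 − 1.11×6.8 = 15.4 V.
Since V_CE = 15.4 V > V_CE(sat) ≈ 0.2 V, the transistor is in the active region as assumed.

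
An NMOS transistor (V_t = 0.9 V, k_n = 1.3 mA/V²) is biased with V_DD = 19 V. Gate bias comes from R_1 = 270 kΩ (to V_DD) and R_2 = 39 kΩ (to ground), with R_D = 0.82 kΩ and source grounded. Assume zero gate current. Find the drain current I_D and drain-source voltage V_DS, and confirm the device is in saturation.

I_D ≈ 1.5 mA, V_DS ≈ 18 V

V_G = V_DD·R_2/(R_1+R_2) = 19×39/309 = 2.4 V. With the source grounded, V_GS = V_G = 2.4 V.
Assume saturation: I_D = (k_n/2)(V_GS − V_t)² = (1.3/2)×(2.4 − 0.9)² = 0.65×1.5² = 1.46 mA.
V_DS = V_DD − I_D·R_D = 19 − 1.46×0.82 = 17.8 V.
Saturation requires V_DS ≥ V_GS − V_t = 1.5 V; 17.8 ≥ 1.5 ✓.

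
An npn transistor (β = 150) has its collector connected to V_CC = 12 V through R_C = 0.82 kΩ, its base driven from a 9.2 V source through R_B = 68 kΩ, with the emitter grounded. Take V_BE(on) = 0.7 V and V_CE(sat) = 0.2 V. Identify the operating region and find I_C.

Assume active: I_B = (9.2 − 0.7)/68 = 0.125 mA, giving I_C = β·I_B = 18.8 mA.
But then V_CE = 12 − 18.8×0.82 = -3.37 V < V_CE(sat) = 0.2 V — impossible in the active region.
So the transistor is saturated. With V_CE = 0.2 V, I_C = (V_CC − 0.2)/R_C = 11.8/0.82 = 14.4 mA.
Check: β·I_B = 18.8 mA > I_C = 14.4 mA, confirming saturation.

saturation; I_C ≈ 14 mA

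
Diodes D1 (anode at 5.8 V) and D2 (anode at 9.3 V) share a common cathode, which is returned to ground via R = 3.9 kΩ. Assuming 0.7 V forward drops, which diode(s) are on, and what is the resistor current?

Only D2 conducts; I_R ≈ 2.2 mA

Assume both conduct. Then node N would need to be at both 5.8−0.7 = 5.1 V and 9.3−0.7 = 8.6 V, which is impossible.
Assume only D2 conducts: V_N = 9.3 − 0.7 = 8.6 V, so I_R = 8.6/3.9 = 2.21 mA.
Check D1: its anode-to-cathode voltage is 5.8 − 8.6 = -2.8 V < 0.7 V, so it is off. The assumption is consistent.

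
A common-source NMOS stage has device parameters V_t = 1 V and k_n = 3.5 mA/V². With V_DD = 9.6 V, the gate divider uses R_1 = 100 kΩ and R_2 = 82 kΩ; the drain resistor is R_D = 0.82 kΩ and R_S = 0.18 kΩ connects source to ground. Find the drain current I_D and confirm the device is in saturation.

I_D ≈ 7.2 mA

V_G = V_DD·R_2/(R_1+R_2) = 9.6×82/182 = 4.33 V.
Assume saturation: I_D = (k_n/2)(V_GS − V_t)² with V_GS = V_G − I_D·R_S = 4.33 − 0.18·I_D.
Substituting gives 0.0567·I_D² − 3.09·I_D + 19.4 = 0, with roots I_D = 7.2 or 47.4 mA.
The root I_D = 47.4 mA gives V_GS = -4.2 V ≤ V_t, so take I_D = 7.2 mA.
Then V_GS = 3.03 V and V_DS = V_DD − I_D(R_D+R_S) = 9.6 − 7.2×1 = 2.4 V.
Saturation requires V_DS ≥ V_GS − V_t = 2.03 V; 2.4 ≥ 2.03 ✓.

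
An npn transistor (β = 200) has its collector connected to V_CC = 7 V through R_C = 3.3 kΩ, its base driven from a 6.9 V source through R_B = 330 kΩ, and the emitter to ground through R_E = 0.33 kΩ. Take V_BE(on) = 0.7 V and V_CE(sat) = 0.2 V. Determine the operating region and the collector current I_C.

saturation; I_C ≈ 1.9 mA

Assume active: I_B = (6.9 − 0.7)/(330 + 201×0.33) = 0.0156 mA, I_C = β·I_B = 3.13 mA.
Then V_CE = 7 − 3.13×3.3 − 3.14×0.33 = -4.36 V < 0.2 V — the active assumption fails.
Re-solve with V_CE = 0.2 V. KCL at the emitter: V_E/R_E = (V_BB−0.7−V_E)/R_B + (V_CC−0.2−V_E)/R_C, giving V_E = 0.623 V.
I_C = (V_CC − 0.2 − V_E)/R_C = (6.8 − 0.623)/3.3 = 1.87 mA.
Check: I_B = (6.2 − 0.623)/330 = 0.0169 mA, and β·I_B = 3.38 mA > I_C, confirming saturation.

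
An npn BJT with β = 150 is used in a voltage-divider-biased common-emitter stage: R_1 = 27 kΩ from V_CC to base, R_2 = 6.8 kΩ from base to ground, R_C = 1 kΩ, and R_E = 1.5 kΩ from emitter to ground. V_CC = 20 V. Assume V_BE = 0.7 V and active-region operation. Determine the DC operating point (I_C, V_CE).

Thevenize the base divider: V_Th = V_CC·R_2/(R_1+R_2) = 20×6.8/33.8 = 4.02 V, R_Th = R_1‖R_2 = 5.43 kΩ.
Base-emitter loop: V_Th = I_B·R_Th + V_BE + (β+1)I_B·R_E, so I_B = (4.02 − 0.7) / (5.43 + 151×1.5) = 0.0143 mA.
I_C = β·I_B = 150×0.0143 = 2.15 mA, and I_E = (β+1)I_B = 2.16 mA.
V_CE = V_CC − I_C·R_C − I_E·R_E = 20 − 2.15×1 − 2.16×1.5 = 14.6 V.
V_CE = 14.6 V > 0.2 V confirms active-region operation.

I_C ≈ 2.1 mA, V_CE ≈ 15 V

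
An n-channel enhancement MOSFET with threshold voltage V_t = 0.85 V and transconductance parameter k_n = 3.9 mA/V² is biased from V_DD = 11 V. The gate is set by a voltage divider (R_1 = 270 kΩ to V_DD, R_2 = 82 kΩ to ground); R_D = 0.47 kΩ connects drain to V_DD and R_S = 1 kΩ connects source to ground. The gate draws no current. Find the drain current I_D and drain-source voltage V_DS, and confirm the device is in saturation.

I_D ≈ 1 mA, V_DS ≈ 9.5 V

V_G = V_DD·R_2/(R_1+R_2) = 11×82/352 = 2.56 V.
Assume saturation: I_D = (k_n/2)(V_GS − V_t)² with V_GS = V_G − I_D·R_S = 2.56 − 1·I_D.
Substituting gives 1.95·I_D² − 7.68·I_D + 5.72 = 0, with roots I_D = 0.997 or 2.94 mA.
The root I_D = 2.94 mA gives V_GS = -0.378 V ≤ V_t, so take I_D = 0.997 mA.
Then V_GS = 1.57 V and V_DS = V_DD − I_D(R_D+R_S) = 11 − 0.997×1.47 = 9.53 V.
Saturation requires V_DS ≥ V_GS − V_t = 0.715 V; 9.53 ≥ 0.715 ✓.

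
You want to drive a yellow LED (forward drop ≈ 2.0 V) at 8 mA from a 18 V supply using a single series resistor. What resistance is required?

The resistor drops V_S − V_D = 18 − 2.0 = 16 V at 8 mA.
R = 16 V / 8 mA = 2 kΩ.

R ≈ 2 kΩ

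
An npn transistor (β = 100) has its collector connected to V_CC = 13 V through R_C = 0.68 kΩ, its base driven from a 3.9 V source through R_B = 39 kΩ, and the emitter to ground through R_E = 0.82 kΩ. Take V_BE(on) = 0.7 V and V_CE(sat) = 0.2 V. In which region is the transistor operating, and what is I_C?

Assume active. Base-emitter loop: I_B = (V_BB − V_BE)/(R_B + (β+1)R_E) = (3.9 − 0.7)/(39 + 101×0.82) = 0.0263 mA.
I_C = β·I_B = 100×0.0263 = 2.63 mA.
V_CE = V_CC − I_C·R_C − I_E·R_E = 13 − 2.63×0.68 − 2.65×0.82 = 9.04 V > V_CE(sat), so the active-region assumption holds.

active; I_C ≈ 2.6 mA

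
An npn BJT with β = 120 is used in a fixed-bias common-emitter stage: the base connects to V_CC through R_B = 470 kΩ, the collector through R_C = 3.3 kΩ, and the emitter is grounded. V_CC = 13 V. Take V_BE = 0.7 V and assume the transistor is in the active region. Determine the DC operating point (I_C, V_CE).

Base loop: V_CC = I_B·R_B + V_BE, so I_B = (13 − 0.7)/470 kΩ = 0.0262 mA.
In the active region I_C = β·I_B = 120 × 0.0262 = 3.14 mA.
Collector loop: V_CE = V_CC − I_C·R_C = 13 − 3.14×3.3 = 2.64 V.
Since V_CE = 2.64 V > V_CE(sat) ≈ 0.2 V, the transistor is in the active region as assumed.

I_C ≈ 3.1 mA, V_CE ≈ 2.6 V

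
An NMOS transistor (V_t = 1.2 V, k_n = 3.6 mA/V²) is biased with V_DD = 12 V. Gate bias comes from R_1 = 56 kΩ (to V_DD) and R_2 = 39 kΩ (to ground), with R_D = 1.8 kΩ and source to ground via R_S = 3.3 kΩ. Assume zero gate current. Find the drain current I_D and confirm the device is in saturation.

V_G = V_DD·R_2/(R_1+R_2) = 12×39/95 = 4.93 V.
Assume saturation: I_D = (k_n/2)(V_GS − V_t)² with V_GS = V_G − I_D·R_S = 4.93 − 3.3·I_D.
Substituting gives 19.6·I_D² − 45.3·I_D + 25 = 0, with roots I_D = 0.913 or 1.4 mA.
The root I_D = 1.4 mA gives V_GS = 0.319 V ≤ V_t, so take I_D = 0.913 mA.
Then V_GS = 1.91 V and V_DS = V_DD − I_D(R_D+R_S) = 12 − 0.913×5.1 = 7.34 V.
Saturation requires V_DS ≥ V_GS − V_t = 0.712 V; 7.34 ≥ 0.712 ✓.

I_D ≈ 0.91 mA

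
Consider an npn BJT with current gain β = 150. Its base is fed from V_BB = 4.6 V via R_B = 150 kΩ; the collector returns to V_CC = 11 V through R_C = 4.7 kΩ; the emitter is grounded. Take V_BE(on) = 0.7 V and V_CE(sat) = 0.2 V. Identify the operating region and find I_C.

saturation; I_C ≈ 2.3 mA

Assume active: I_B = (4.6 − 0.7)/150 = 0.026 mA, giving I_C = β·I_B = 3.9 mA.
But then V_CE = 11 − 3.9×4.7 = -7.33 V < V_CE(sat) = 0.2 V — impossible in the active region.
So the transistor is saturated. With V_CE = 0.2 V, I_C = (V_CC − 0.2)/R_C = 10.8/4.7 = 2.3 mA.
Check: β·I_B = 3.9 mA > I_C = 2.3 mA, confirming saturation.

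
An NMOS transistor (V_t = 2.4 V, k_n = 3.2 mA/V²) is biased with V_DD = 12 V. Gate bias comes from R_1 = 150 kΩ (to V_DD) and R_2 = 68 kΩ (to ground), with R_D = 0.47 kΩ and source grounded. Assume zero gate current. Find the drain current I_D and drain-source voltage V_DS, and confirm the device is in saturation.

V_G = V_DD·R_2/(R_1+R_2) = 12×68/218 = 3.74 V. With the source grounded, V_GS = V_G = 3.74 V.
Assume saturation: I_D = (k_n/2)(V_GS − V_t)² = (3.2/2)×(3.74 − 2.4)² = 1.6×1.34² = 2.89 mA.
V_DS = V_DD − I_D·R_D = 12 − 2.89×0.47 = 10.6 V.
Saturation requires V_DS ≥ V_GS − V_t = 1.34 V; 10.6 ≥ 1.34 ✓.

I_D ≈ 2.9 mA, V_DS ≈ 11 V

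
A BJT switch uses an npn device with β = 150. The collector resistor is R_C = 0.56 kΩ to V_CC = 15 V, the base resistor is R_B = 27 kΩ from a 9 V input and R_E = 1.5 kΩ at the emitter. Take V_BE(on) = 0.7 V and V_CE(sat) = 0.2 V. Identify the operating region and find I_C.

Assume active. Base-emitter loop: I_B = (V_BB − V_BE)/(R_B + (β+1)R_E) = (9 − 0.7)/(27 + 151×1.5) = 0.0327 mA.
I_C = β·I_B = 150×0.0327 = 4.91 mA.
V_CE = V_CC − I_C·R_C − I_E·R_E = 15 − 4.91×0.56 − 4.94×1.5 = 4.83 V > V_CE(sat), so the active-region assumption holds.

active; I_C ≈ 4.9 mA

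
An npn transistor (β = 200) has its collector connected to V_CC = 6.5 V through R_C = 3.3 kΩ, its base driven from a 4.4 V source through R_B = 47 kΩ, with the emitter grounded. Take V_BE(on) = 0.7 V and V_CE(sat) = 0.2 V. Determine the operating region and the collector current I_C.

saturation; I_C ≈ 1.9 mA

Assume active: I_B = (4.4 − 0.7)/47 = 0.0787 mA, giving I_C = β·I_B = 15.7 mA.
But then V_CE = 6.5 − 15.7×3.3 = -45.5 V < V_CE(sat) = 0.2 V — impossible in the active region.
So the transistor is saturated. With V_CE = 0.2 V, I_C = (V_CC − 0.2)/R_C = 6.3/3.3 = 1.91 mA.
Check: β·I_B = 15.7 mA > I_C = 1.91 mA, confirming saturation.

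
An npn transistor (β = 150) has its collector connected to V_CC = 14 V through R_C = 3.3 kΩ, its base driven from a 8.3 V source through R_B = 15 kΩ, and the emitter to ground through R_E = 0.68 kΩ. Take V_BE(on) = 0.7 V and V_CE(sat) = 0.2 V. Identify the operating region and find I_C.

Assume active: I_B = (8.3 − 0.7)/(15 + 151×0.68) = 0.0646 mA, I_C = β·I_B = 9.69 mA.
Then V_CE = 14 − 9.69×3.3 − 9.75×0.68 = -24.6 V < 0.2 V — the active assumption fails.
Re-solve with V_CE = 0.2 V. KCL at the emitter: V_E/R_E = (V_BB−0.7−V_E)/R_B + (V_CC−0.2−V_E)/R_C, giving V_E = 2.55 V.
I_C = (V_CC − 0.2 − V_E)/R_C = (13.8 − 2.55)/3.3 = 3.41 mA.
Check: I_B = (7.6 − 2.55)/15 = 0.337 mA, and β·I_B = 50.5 mA > I_C, confirming saturation.

saturation; I_C ≈ 3.4 mA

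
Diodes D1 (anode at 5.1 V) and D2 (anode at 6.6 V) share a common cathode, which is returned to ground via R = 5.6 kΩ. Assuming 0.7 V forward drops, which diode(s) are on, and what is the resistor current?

Only D2 conducts; I_R ≈ 1.1 mA

Assume both conduct. Then node N would need to be at both 5.1−0.7 = 4.4 V and 6.6−0.7 = 5.9 V, which is impossible.
Assume only D2 conducts: V_N = 6.6 − 0.7 = 5.9 V, so I_R = 5.9/5.6 = 1.05 mA.
Check D1: its anode-to-cathode voltage is 5.1 − 5.9 = -0.8 V < 0.7 V, so it is off. The assumption is consistent.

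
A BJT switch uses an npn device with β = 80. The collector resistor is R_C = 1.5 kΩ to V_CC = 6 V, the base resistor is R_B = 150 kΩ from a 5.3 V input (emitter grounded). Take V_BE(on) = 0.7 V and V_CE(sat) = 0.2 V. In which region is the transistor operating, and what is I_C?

active; I_C ≈ 2.5 mA

Assume active. Base-emitter loop: I_B = (V_BB − V_BE)/R_B = (5.3 − 0.7)/150 = 0.0307 mA.
I_C = β·I_B = 80×0.0307 = 2.45 mA.
V_CE = V_CC − I_C·R_C = 6 − 2.45×1.5 = 2.32 V > V_CE(sat), so the active-region assumption holds.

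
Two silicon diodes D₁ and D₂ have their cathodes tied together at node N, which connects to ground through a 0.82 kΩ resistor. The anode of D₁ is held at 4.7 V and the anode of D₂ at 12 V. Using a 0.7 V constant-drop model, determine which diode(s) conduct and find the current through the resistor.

Only D₂ conducts; I_R ≈ 14 mA

Assume both conduct. Then node N would need to be at both 4.7−0.7 = 4 V and 12−0.7 = 11.3 V, which is impossible.
Assume only D₂ conducts: V_N = 12 − 0.7 = 11.3 V, so I_R = 11.3/0.82 = 13.8 mA.
Check D₁: its anode-to-cathode voltage is 4.7 − 11.3 = -6.6 V < 0.7 V, so it is off. The assumption is consistent.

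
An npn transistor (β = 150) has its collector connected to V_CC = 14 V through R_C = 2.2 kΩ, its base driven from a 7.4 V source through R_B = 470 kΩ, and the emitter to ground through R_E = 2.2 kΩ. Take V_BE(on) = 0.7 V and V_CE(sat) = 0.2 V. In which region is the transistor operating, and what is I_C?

Assume active. Base-emitter loop: I_B = (V_BB − V_BE)/(R_B + (β+1)R_E) = (7.4 − 0.7)/(470 + 151×2.2) = 0.00835 mA.
I_C = β·I_B = 150×0.00835 = 1.25 mA.
V_CE = V_CC − I_C·R_C − I_E·R_E = 14 − 1.25×2.2 − 1.26×2.2 = 8.47 V > V_CE(sat), so the active-region assumption holds.

active; I_C ≈ 1.3 mA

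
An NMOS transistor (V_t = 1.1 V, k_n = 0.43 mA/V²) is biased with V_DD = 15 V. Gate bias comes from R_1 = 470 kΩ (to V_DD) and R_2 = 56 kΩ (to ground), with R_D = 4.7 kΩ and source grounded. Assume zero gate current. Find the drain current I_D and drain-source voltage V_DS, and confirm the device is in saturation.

V_G = V_DD·R_2/(R_1+R_2) = 15×56/526 = 1.6 V. With the source grounded, V_GS = V_G = 1.6 V.
Assume saturation: I_D = (k_n/2)(V_GS − V_t)² = (0.43/2)×(1.6 − 1.1)² = 0.215×0.497² = 0.0531 mA.
V_DS = V_DD − I_D·R_D = 15 − 0.0531×4.7 = 14.8 V.
Saturation requires V_DS ≥ V_GS − V_t = 0.497 V; 14.8 ≥ 0.497 ✓.

I_D ≈ 0.053 mA, V_DS ≈ 15 V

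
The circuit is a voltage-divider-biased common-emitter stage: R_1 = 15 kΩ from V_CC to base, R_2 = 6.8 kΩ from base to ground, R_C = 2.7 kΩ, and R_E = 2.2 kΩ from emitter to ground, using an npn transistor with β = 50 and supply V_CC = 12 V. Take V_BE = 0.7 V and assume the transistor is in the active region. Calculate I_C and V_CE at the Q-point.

Thevenize the base divider: V_Th = V_CC·R_2/(R_1+R_2) = 12×6.8/21.8 = 3.74 V, R_Th = R_1‖R_2 = 4.68 kΩ.
Base-emitter loop: V_Th = I_B·R_Th + V_BE + (β+1)I_B·R_E, so I_B = (3.74 − 0.7) / (4.68 + 51×2.2) = 0.026 mA.
I_C = β·I_B = 50×0.026 = 1.3 mA, and I_E = (β+1)I_B = 1.33 mA.
V_CE = V_CC − I_C·R_C − I_E·R_E = 12 − 1.3×2.7 − 1.33×2.2 = 5.56 V.
V_CE = 5.56 V > 0.2 V confirms active-region operation.

I_C ≈ 1.3 mA, V_CE ≈ 5.6 V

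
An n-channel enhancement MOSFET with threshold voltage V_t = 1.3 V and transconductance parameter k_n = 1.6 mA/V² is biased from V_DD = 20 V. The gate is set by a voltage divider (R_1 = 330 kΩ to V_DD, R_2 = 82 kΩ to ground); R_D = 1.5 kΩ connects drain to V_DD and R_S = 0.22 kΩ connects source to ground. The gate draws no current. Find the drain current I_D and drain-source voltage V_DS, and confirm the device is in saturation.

I_D ≈ 3.2 mA, V_DS ≈ 15 V

V_G = V_DD·R_2/(R_1+R_2) = 20×82/412 = 3.98 V.
Assume saturation: I_D = (k_n/2)(V_GS − V_t)² with V_GS = V_G − I_D·R_S = 3.98 − 0.22·I_D.
Substituting gives 0.0387·I_D² − 1.94·I_D + 5.75 = 0, with roots I_D = 3.16 or 47 mA.
The root I_D = 47 mA gives V_GS = -6.37 V ≤ V_t, so take I_D = 3.16 mA.
Then V_GS = 3.29 V and V_DS = V_DD − I_D(R_D+R_S) = 20 − 3.16×1.72 = 14.6 V.
Saturation requires V_DS ≥ V_GS − V_t = 1.99 V; 14.6 ≥ 1.99 ✓.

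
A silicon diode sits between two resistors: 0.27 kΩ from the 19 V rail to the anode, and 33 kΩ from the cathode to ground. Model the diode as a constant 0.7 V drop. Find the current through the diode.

The two resistors are in series with the diode, so KVL gives 19 = I·0.27 + 0.7 + I·33.
I = (19 − 0.7) / (0.27 + 33) kΩ = 18.3 / 33.3 = 0.55 mA.

I ≈ 0.55 mA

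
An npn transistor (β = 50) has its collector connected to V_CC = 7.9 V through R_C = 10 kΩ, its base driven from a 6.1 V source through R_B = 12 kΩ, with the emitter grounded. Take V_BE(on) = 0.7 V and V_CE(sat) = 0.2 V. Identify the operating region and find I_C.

Assume active: I_B = (6.1 − 0.7)/12 = 0.45 mA, giving I_C = β·I_B = 22.5 mA.
But then V_CE = 7.9 − 22.5×10 = -217 V < V_CE(sat) = 0.2 V — impossible in the active region.
So the transistor is saturated. With V_CE = 0.2 V, I_C = (V_CC − 0.2)/R_C = 7.7/10 = 0.77 mA.
Check: β·I_B = 22.5 mA > I_C = 0.77 mA, confirming saturation.

saturation; I_C ≈ 0.77 mA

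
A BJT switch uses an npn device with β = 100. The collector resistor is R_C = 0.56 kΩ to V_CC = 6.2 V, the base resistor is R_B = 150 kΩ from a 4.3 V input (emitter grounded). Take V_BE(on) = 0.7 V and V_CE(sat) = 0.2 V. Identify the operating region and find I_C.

Assume active. Base-emitter loop: I_B = (V_BB − V_BE)/R_B = (4.3 − 0.7)/150 = 0.024 mA.
I_C = β·I_B = 100×0.024 = 2.4 mA.
V_CE = V_CC − I_C·R_C = 6.2 − 2.4×0.56 = 4.86 V > V_CE(sat), so the active-region assumption holds.

active; I_C ≈ 2.4 mA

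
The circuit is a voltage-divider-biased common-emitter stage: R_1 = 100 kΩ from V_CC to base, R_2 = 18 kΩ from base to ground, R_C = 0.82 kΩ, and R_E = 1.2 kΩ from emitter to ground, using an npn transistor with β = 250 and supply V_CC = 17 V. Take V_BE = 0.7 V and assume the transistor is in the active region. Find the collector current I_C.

Thevenize the base divider: V_Th = V_CC·R_2/(R_1+R_2) = 17×18/118 = 2.59 V, R_Th = R_1‖R_2 = 15.3 kΩ.
Base-emitter loop: V_Th = I_B·R_Th + V_BE + (β+1)I_B·R_E, so I_B = (2.59 − 0.7) / (15.3 + 251×1.2) = 0.00598 mA.
I_C = β·I_B = 250×0.00598 = 1.5 mA, and I_E = (β+1)I_B = 1.5 mA.
V_CE = V_CC − I_C·R_C − I_E·R_E = 17 − 1.5×0.82 − 1.5×1.2 = 14 V.
V_CE = 14 V > 0.2 V confirms active-region operation.

I_C ≈ 1.5 mA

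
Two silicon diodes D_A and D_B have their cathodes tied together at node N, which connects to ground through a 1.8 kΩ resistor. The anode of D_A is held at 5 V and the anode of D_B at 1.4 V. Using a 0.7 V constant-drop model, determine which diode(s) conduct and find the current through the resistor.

Only D_A conducts; I_R ≈ 2.4 mA

Assume both conduct. Then node N would need to be at both 5−0.7 = 4.3 V and 1.4−0.7 = 0.7 V, which is impossible.
Assume only D_A conducts: V_N = 5 − 0.7 = 4.3 V, so I_R = 4.3/1.8 = 2.39 mA.
Check D_B: its anode-to-cathode voltage is 1.4 − 4.3 = -2.9 V < 0.7 V, so it is off. The assumption is consistent.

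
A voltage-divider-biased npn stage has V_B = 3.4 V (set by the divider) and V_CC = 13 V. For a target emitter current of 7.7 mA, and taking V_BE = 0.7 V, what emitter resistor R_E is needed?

R_E ≈ 0.35 kΩ

V_E = V_B − V_BE = 3.4 − 0.7 = 2.7 V.
R_E = V_E / I_E = 2.7 / 7.7 = 0.351 kΩ.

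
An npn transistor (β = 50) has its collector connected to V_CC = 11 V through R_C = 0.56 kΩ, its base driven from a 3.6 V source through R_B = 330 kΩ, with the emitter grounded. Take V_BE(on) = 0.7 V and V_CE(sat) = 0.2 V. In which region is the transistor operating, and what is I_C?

Assume active. Base-emitter loop: I_B = (V_BB − V_BE)/R_B = (3.6 − 0.7)/330 = 0.00879 mA.
I_C = β·I_B = 50×0.00879 = 0.439 mA.
V_CE = V_CC − I_C·R_C = 11 − 0.439×0.56 = 10.8 V > V_CE(sat), so the active-region assumption holds.

active; I_C ≈ 0.44 mA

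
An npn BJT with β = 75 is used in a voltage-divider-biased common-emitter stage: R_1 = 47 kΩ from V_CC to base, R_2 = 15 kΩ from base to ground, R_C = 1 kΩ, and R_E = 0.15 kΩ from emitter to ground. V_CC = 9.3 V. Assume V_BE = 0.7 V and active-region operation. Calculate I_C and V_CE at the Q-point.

I_C ≈ 5.1 mA, V_CE ≈ 3.4 V

Thevenize the base divider: V_Th = V_CC·R_2/(R_1+R_2) = 9.3×15/62 = 2.25 V, R_Th = R_1‖R_2 = 11.4 kΩ.
Base-emitter loop: V_Th = I_B·R_Th + V_BE + (β+1)I_B·R_E, so I_B = (2.25 − 0.7) / (11.4 + 76×0.15) = 0.0681 mA.
I_C = β·I_B = 75×0.0681 = 5.11 mA, and I_E = (β+1)I_B = 5.17 mA.
V_CE = V_CC − I_C·R_C − I_E·R_E = 9.3 − 5.11×1 − 5.17×0.15 = 3.42 V.
V_CE = 3.42 V > 0.2 V confirms active-region operation.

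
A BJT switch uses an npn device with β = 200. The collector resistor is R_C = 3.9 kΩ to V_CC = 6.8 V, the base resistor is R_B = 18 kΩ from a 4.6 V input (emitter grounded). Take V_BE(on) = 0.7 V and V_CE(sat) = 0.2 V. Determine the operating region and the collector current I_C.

Assume active: I_B = (4.6 − 0.7)/18 = 0.217 mA, giving I_C = β·I_B = 43.3 mA.
But then V_CE = 6.8 − 43.3×3.9 = -162 V < V_CE(sat) = 0.2 V — impossible in the active region.
So the transistor is saturated. With V_CE = 0.2 V, I_C = (V_CC − 0.2)/R_C = 6.6/3.9 = 1.69 mA.
Check: β·I_B = 43.3 mA > I_C = 1.69 mA, confirming saturation.

saturation; I_C ≈ 1.7 mA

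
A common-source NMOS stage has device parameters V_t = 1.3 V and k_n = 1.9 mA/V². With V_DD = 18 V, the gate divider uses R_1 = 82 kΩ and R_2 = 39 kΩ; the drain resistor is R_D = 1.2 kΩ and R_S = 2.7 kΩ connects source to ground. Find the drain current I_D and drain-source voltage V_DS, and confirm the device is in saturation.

V_G = V_DD·R_2/(R_1+R_2) = 18×39/121 = 5.8 V.
Assume saturation: I_D = (k_n/2)(V_GS − V_t)² with V_GS = V_G − I_D·R_S = 5.8 − 2.7·I_D.
Substituting gives 6.93·I_D² − 24.1·I_D + 19.3 = 0, with roots I_D = 1.24 or 2.24 mA.
The root I_D = 2.24 mA gives V_GS = -0.234 V ≤ V_t, so take I_D = 1.24 mA.
Then V_GS = 2.44 V and V_DS = V_DD − I_D(R_D+R_S) = 18 − 1.24×3.9 = 13.2 V.
Saturation requires V_DS ≥ V_GS − V_t = 1.14 V; 13.2 ≥ 1.14 ✓.

I_D ≈ 1.2 mA, V_DS ≈ 13 V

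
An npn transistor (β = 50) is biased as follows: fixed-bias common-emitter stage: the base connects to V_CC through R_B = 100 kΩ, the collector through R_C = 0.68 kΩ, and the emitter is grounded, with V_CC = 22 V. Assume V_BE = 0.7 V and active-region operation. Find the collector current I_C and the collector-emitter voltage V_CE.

Base loop: V_CC = I_B·R_B + V_BE, so I_B = (22 − 0.7)/100 kΩ = 0.213 mA.
In the active region I_C = β·I_B = 50 × 0.213 = 10.7 mA.
Collector loop: V_CE = V_CC − I_C·R_C = 22 − 10.7×0.68 = 14.8 V.
Since V_CE = 14.8 V > V_CE(sat) ≈ 0.2 V, the transistor is in the active region as assumed.

I_C ≈ 11 mA, V_CE ≈ 15 V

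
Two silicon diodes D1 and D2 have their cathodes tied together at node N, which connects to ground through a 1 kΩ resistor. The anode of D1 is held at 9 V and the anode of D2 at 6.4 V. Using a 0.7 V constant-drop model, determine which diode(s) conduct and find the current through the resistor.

Only D1 conducts; I_R ≈ 8.3 mA

Assume both conduct. Then node N would need to be at both 9−0.7 = 8.3 V and 6.4−0.7 = 5.7 V, which is impossible.
Assume only D1 conducts: V_N = 9 − 0.7 = 8.3 V, so I_R = 8.3/1 = 8.3 mA.
Check D2: its anode-to-cathode voltage is 6.4 − 8.3 = -1.9 V < 0.7 V, so it is off. The assumption is consistent.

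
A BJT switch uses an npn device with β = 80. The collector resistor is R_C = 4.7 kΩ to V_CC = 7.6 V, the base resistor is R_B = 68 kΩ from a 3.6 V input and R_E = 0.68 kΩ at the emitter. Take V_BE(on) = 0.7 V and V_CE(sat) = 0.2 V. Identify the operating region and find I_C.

Assume active: I_B = (3.6 − 0.7)/(68 + 81×0.68) = 0.0236 mA, I_C = β·I_B = 1.88 mA.
Then V_CE = 7.6 − 1.88×4.7 − 1.91×0.68 = -2.56 V < 0.2 V — the active assumption fails.
Re-solve with V_CE = 0.2 V. KCL at the emitter: V_E/R_E = (V_BB−0.7−V_E)/R_B + (V_CC−0.2−V_E)/R_C, giving V_E = 0.952 V.
I_C = (V_CC − 0.2 − V_E)/R_C = (7.4 − 0.952)/4.7 = 1.37 mA.
Check: I_B = (2.9 − 0.952)/68 = 0.0286 mA, and β·I_B = 2.29 mA > I_C, confirming saturation.

saturation; I_C ≈ 1.4 mA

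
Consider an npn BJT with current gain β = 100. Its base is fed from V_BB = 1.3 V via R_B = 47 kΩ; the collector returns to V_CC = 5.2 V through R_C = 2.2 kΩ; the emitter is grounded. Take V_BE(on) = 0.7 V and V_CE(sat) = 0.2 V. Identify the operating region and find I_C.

active; I_C ≈ 1.3 mA

Assume active. Base-emitter loop: I_B = (V_BB − V_BE)/R_B = (1.3 − 0.7)/47 = 0.0128 mA.
I_C = β·I_B = 100×0.0128 = 1.28 mA.
V_CE = V_CC − I_C·R_C = 5.2 − 1.28×2.2 = 2.39 V > V_CE(sat), so the active-region assumption holds.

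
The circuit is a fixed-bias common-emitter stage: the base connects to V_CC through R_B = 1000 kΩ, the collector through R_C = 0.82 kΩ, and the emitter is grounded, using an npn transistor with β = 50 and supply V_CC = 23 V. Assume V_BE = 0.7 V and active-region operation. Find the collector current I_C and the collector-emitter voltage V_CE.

Base loop: V_CC = I_B·R_B + V_BE, so I_B = (23 − 0.7)/1000 kΩ = 0.0223 mA.
In the active region I_C = β·I_B = 50 × 0.0223 = 1.11 mA.
Collector loop: V_CE = V_CC − I_C·R_C = 23 − 1.11×0.82 = 22.1 V.
Since V_CE = 22.1 V > V_CE(sat) ≈ 0.2 V, the transistor is in the active region as assumed.

I_C ≈ 1.1 mA, V_CE ≈ 22 V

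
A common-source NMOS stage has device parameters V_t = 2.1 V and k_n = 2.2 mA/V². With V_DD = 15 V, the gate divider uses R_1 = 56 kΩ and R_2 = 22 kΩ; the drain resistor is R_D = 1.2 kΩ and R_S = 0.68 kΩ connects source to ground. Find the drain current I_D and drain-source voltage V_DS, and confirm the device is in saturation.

I_D ≈ 1.4 mA, V_DS ≈ 12 V

V_G = V_DD·R_2/(R_1+R_2) = 15×22/78 = 4.23 V.
Assume saturation: I_D = (k_n/2)(V_GS − V_t)² with V_GS = V_G − I_D·R_S = 4.23 − 0.68·I_D.
Substituting gives 0.509·I_D² − 4.19·I_D + 4.99 = 0, with roots I_D = 1.45 or 6.79 mA.
The root I_D = 6.79 mA gives V_GS = -0.384 V ≤ V_t, so take I_D = 1.45 mA.
Then V_GS = 3.25 V and V_DS = V_DD − I_D(R_D+R_S) = 15 − 1.45×1.88 = 12.3 V.
Saturation requires V_DS ≥ V_GS − V_t = 1.15 V; 12.3 ≥ 1.15 ✓.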